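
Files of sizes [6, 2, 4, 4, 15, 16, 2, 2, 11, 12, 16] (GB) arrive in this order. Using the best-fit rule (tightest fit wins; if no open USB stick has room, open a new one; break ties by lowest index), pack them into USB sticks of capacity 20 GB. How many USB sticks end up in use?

6

  6 → USB stick 1 (new)  [load 6/20]
  2 → USB stick 1  [load 8/20]
  4 → USB stick 1  [load 12/20]
  4 → USB stick 1  [load 16/20]
  15 → USB stick 2 (new)  [load 15/20]
  16 → USB stick 3 (new)  [load 16/20]
  2 → USB stick 1  [load 18/20]
  2 → USB stick 1  [load 20/20]
  11 → USB stick 4 (new)  [load 11/20]
  12 → USB stick 5 (new)  [load 12/20]
  16 → USB stick 6 (new)  [load 16/20]
6 USB sticks opened.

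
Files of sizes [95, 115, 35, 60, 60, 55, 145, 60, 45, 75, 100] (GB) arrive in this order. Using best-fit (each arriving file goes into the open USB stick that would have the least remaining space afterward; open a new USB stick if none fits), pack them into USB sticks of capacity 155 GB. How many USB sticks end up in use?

7

  95 → USB stick 1 (new)  [load 95/155]
  115 → USB stick 2 (new)  [load 115/155]
  35 → USB stick 2  [load 150/155]
  60 → USB stick 1  [load 155/155]
  60 → USB stick 3 (new)  [load 60/155]
  55 → USB stick 3  [load 115/155]
  145 → USB stick 4 (new)  [load 145/155]
  60 → USB stick 5 (new)  [load 60/155]
  45 → USB stick 5  [load 105/155]
  75 → USB stick 6 (new)  [load 75/155]
  100 → USB stick 7 (new)  [load 100/155]
7 USB sticks opened.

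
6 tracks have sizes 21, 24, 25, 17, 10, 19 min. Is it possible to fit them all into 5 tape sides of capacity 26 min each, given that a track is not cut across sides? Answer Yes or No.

Total = 116 min; ⌈116/26⌉ = 5.
The bound of 5 does not rule out 5, but exhaustive search shows no assignment into 5 tape sides of capacity 26 min exists — the minimum is 6.

No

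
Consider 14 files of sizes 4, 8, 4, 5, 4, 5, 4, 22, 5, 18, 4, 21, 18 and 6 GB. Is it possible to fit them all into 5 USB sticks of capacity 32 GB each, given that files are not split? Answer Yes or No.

A valid assignment using 5 USB sticks:
  USB stick 1: 22 + 8 = 30
  USB stick 2: 21 + 6 + 5 = 32
  USB stick 3: 18 + 5 + 5 + 4 = 32
  USB stick 4: 18 + 4 + 4 + 4 = 30
  USB stick 5: 4 = 4
Every load is within 32 GB, so 5 USB sticks suffice.

Yes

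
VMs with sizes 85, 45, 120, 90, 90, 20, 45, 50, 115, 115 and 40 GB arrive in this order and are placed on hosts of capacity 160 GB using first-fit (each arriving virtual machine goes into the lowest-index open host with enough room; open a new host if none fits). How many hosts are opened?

  85 → host 1 (new)  [load 85/160]
  45 → host 1  [load 130/160]
  120 → host 2 (new)  [load 120/160]
  90 → host 3 (new)  [load 90/160]
  90 → host 4 (new)  [load 90/160]
  20 → host 1  [load 150/160]
  45 → host 3  [load 135/160]
  50 → host 4  [load 140/160]
  115 → host 5 (new)  [load 115/160]
  115 → host 6 (new)  [load 115/160]
  40 → host 2  [load 160/160]
6 hosts opened.

6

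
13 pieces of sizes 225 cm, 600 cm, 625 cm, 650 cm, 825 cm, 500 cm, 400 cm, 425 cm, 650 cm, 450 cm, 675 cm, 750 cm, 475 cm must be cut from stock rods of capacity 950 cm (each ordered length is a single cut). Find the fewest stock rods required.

10

Total = 825 + 750 + 675 + 650 + 650 + 625 + 600 + 500 + 475 + 450 + 425 + 400 + 225 = 7250 cm.
Lower bound: ⌈7250/950⌉ = 8 stock rods.
A packing using 10 stock rods:
  stock rod 1: 825 = 825
  stock rod 2: 750 = 750
  stock rod 3: 675 + 225 = 900
  stock rod 4: 650 = 650
  stock rod 5: 650 = 650
  stock rod 6: 625 = 625
  stock rod 7: 600 = 600
  stock rod 8: 500 + 450 = 950
  stock rod 9: 475 + 425 = 900
  stock rod 10: 400 = 400
No arrangement into 9 stock rods stays within capacity, so 10 is optimal.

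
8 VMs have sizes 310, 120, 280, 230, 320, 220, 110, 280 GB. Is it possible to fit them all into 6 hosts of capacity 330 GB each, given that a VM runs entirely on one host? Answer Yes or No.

Total = 1870 GB; ⌈1870/330⌉ = 6.
The bound of 6 does not rule out 6, but exhaustive search shows no assignment into 6 hosts of capacity 330 GB exists — the minimum is 7.

No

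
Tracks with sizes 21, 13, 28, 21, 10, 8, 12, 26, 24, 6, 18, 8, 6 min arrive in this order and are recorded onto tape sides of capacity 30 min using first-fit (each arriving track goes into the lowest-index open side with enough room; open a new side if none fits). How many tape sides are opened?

7

  21 → side 1 (new)  [load 21/30]
  13 → side 2 (new)  [load 13/30]
  28 → side 3 (new)  [load 28/30]
  21 → side 4 (new)  [load 21/30]
  10 → side 2  [load 23/30]
  8 → side 1  [load 29/30]
  12 → side 5 (new)  [load 12/30]
  26 → side 6 (new)  [load 26/30]
  24 → side 7 (new)  [load 24/30]
  6 → side 2  [load 29/30]
  18 → side 5  [load 30/30]
  8 → side 4  [load 29/30]
  6 → side 7  [load 30/30]
7 tape sides opened.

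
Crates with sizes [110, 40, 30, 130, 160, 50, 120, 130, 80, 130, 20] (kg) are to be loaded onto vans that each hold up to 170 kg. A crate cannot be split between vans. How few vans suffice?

Total = 160 + 130 + 130 + 130 + 120 + 110 + 80 + 50 + 40 + 30 + 20 = 1000 kg.
Lower bound: ⌈1000/170⌉ = 6 vans.
A packing using 7 vans:
  van 1: 160 = 160
  van 2: 130 + 40 = 170
  van 3: 130 + 30 = 160
  van 4: 130 + 20 = 150
  van 5: 120 + 50 = 170
  van 6: 110 = 110
  van 7: 80 = 80
No arrangement into 6 vans stays within capacity, so 7 is optimal.

7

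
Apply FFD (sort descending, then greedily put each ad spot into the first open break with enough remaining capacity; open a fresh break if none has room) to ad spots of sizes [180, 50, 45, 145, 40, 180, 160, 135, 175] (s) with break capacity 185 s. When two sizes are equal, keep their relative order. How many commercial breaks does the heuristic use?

Sorted descending: 180, 180, 175, 160, 145, 135, 50, 45, 40.
  180 → break 1 (new)  [load 180/185]
  180 → break 2 (new)  [load 180/185]
  175 → break 3 (new)  [load 175/185]
  160 → break 4 (new)  [load 160/185]
  145 → break 5 (new)  [load 145/185]
  135 → break 6 (new)  [load 135/185]
  50 → break 6  [load 185/185]
  45 → break 7 (new)  [load 45/185]
  40 → break 5  [load 185/185]
7 commercial breaks opened.

7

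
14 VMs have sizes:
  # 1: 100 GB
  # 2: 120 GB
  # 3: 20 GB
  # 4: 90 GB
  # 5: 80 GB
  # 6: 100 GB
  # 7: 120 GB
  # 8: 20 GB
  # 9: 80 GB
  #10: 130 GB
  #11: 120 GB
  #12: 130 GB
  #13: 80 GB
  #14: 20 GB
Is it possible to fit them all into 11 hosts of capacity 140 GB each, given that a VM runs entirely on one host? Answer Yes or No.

Yes

A valid assignment using 11 hosts:
  host 1: 130 = 130
  host 2: 130 = 130
  host 3: 120 + 20 = 140
  host 4: 120 + 20 = 140
  host 5: 120 + 20 = 140
  host 6: 100 = 100
  host 7: 100 = 100
  host 8: 90 = 90
  host 9: 80 = 80
  host 10: 80 = 80
  host 11: 80 = 80
Every load is within 140 GB, so 11 hosts suffice.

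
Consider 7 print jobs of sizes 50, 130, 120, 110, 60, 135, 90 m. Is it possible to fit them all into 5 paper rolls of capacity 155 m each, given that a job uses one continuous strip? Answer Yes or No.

No

Total = 695 m; ⌈695/155⌉ = 5.
The bound of 5 does not rule out 5, but exhaustive search shows no assignment into 5 paper rolls of capacity 155 m exists — the minimum is 6.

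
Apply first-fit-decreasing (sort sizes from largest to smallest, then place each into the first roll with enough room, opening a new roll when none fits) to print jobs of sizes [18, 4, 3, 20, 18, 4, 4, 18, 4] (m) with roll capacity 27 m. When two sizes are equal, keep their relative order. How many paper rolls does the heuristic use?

Sorted descending: 20, 18, 18, 18, 4, 4, 4, 4, 3.
  20 → roll 1 (new)  [load 20/27]
  18 → roll 2 (new)  [load 18/27]
  18 → roll 3 (new)  [load 18/27]
  18 → roll 4 (new)  [load 18/27]
  4 → roll 1  [load 24/27]
  4 → roll 2  [load 22/27]
  4 → roll 2  [load 26/27]
  4 → roll 3  [load 22/27]
  3 → roll 1  [load 27/27]
4 paper rolls opened.

4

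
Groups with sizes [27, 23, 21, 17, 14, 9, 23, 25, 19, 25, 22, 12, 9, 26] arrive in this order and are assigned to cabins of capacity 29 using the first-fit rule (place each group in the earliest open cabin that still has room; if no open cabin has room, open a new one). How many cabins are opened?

  27 → cabin 1 (new)  [load 27/29]
  23 → cabin 2 (new)  [load 23/29]
  21 → cabin 3 (new)  [load 21/29]
  17 → cabin 4 (new)  [load 17/29]
  14 → cabin 5 (new)  [load 14/29]
  9 → cabin 4  [load 26/29]
  23 → cabin 6 (new)  [load 23/29]
  25 → cabin 7 (new)  [load 25/29]
  19 → cabin 8 (new)  [load 19/29]
  25 → cabin 9 (new)  [load 25/29]
  22 → cabin 10 (new)  [load 22/29]
  12 → cabin 5  [load 26/29]
  9 → cabin 8  [load 28/29]
  26 → cabin 11 (new)  [load 26/29]
11 cabins opened.

11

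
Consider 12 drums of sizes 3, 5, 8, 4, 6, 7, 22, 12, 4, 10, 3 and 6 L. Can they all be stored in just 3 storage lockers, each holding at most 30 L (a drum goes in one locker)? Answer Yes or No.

A valid assignment using 3 storage lockers:
  locker 1: 22 + 8 = 30
  locker 2: 12 + 10 + 5 + 3 = 30
  locker 3: 7 + 6 + 6 + 4 + 4 + 3 = 30
Every load is within 30 L, so 3 storage lockers suffice.

Yes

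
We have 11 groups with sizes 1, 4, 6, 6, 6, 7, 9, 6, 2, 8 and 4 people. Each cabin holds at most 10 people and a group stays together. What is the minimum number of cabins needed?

Total = 9 + 8 + 7 + 6 + 6 + 6 + 6 + 4 + 4 + 2 + 1 = 59 people.
Lower bound: ⌈59/10⌉ = 6 cabins.
Also, 7 groups each exceed 5 people, and no two of those can share a cabin, so at least 7 cabins are needed.
A packing using 7 cabins:
  cabin 1: 9 + 1 = 10
  cabin 2: 8 + 2 = 10
  cabin 3: 7 = 7
  cabin 4: 6 + 4 = 10
  cabin 5: 6 + 4 = 10
  cabin 6: 6 = 6
  cabin 7: 6 = 6
This matches the lower bound, so 7 is optimal.

7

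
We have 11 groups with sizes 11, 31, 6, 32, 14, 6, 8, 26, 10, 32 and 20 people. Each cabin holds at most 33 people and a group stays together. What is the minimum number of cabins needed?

Total = 32 + 32 + 31 + 26 + 20 + 14 + 11 + 10 + 8 + 6 + 6 = 196 people.
Lower bound: ⌈196/33⌉ = 6 cabins.
A packing using 7 cabins:
  cabin 1: 32 = 32
  cabin 2: 32 = 32
  cabin 3: 31 = 31
  cabin 4: 26 + 6 = 32
  cabin 5: 20 + 11 = 31
  cabin 6: 14 + 10 + 8 = 32
  cabin 7: 6 = 6
No arrangement into 6 cabins stays within capacity, so 7 is optimal.

7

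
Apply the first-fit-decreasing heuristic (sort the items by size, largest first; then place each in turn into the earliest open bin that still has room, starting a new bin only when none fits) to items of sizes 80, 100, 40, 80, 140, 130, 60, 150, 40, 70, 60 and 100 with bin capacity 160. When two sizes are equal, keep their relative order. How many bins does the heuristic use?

7

Sorted descending: 150, 140, 130, 100, 100, 80, 80, 70, 60, 60, 40, 40.
  150 → bin 1 (new)  [load 150/160]
  140 → bin 2 (new)  [load 140/160]
  130 → bin 3 (new)  [load 130/160]
  100 → bin 4 (new)  [load 100/160]
  100 → bin 5 (new)  [load 100/160]
  80 → bin 6 (new)  [load 80/160]
  80 → bin 6  [load 160/160]
  70 → bin 7 (new)  [load 70/160]
  60 → bin 4  [load 160/160]
  60 → bin 5  [load 160/160]
  40 → bin 7  [load 110/160]
  40 → bin 7  [load 150/160]
7 bins opened.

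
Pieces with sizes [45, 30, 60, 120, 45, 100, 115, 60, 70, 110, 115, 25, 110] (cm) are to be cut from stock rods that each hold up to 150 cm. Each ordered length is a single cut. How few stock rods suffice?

8

Total = 120 + 115 + 115 + 110 + 110 + 100 + 70 + 60 + 60 + 45 + 45 + 30 + 25 = 1005 cm.
Lower bound: ⌈1005/150⌉ = 7 stock rods.
A packing using 8 stock rods:
  stock rod 1: 120 + 30 = 150
  stock rod 2: 115 + 25 = 140
  stock rod 3: 115 = 115
  stock rod 4: 110 = 110
  stock rod 5: 110 = 110
  stock rod 6: 100 + 45 = 145
  stock rod 7: 70 + 60 = 130
  stock rod 8: 60 + 45 = 105
No arrangement into 7 stock rods stays within capacity, so 8 is optimal.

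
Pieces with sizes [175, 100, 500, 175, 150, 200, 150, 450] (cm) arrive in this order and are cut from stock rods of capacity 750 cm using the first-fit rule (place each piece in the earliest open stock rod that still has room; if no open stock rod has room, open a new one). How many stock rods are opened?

  175 → stock rod 1 (new)  [load 175/750]
  100 → stock rod 1  [load 275/750]
  500 → stock rod 2 (new)  [load 500/750]
  175 → stock rod 1  [load 450/750]
  150 → stock rod 1  [load 600/750]
  200 → stock rod 2  [load 700/750]
  150 → stock rod 1  [load 750/750]
  450 → stock rod 3 (new)  [load 450/750]
3 stock rods opened.

3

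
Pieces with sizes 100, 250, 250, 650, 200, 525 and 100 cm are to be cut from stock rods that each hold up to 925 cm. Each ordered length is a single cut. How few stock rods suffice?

3

Total = 650 + 525 + 250 + 250 + 200 + 100 + 100 = 2075 cm.
Lower bound: ⌈2075/925⌉ = 3 stock rods.
A packing using 3 stock rods:
  stock rod 1: 650 + 250 = 900
  stock rod 2: 525 + 250 + 100 = 875
  stock rod 3: 200 + 100 = 300
This matches the lower bound, so 3 is optimal.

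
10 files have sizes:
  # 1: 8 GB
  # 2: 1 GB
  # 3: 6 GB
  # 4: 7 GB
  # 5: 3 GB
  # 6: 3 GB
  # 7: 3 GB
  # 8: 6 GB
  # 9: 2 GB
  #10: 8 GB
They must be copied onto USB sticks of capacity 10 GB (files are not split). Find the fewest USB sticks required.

Total = 8 + 8 + 7 + 6 + 6 + 3 + 3 + 3 + 2 + 1 = 47 GB.
Lower bound: ⌈47/10⌉ = 5 USB sticks.
A packing using 5 USB sticks:
  USB stick 1: 8 + 2 = 10
  USB stick 2: 8 + 1 = 9
  USB stick 3: 7 + 3 = 10
  USB stick 4: 6 + 3 = 9
  USB stick 5: 6 + 3 = 9
This matches the lower bound, so 5 is optimal.

5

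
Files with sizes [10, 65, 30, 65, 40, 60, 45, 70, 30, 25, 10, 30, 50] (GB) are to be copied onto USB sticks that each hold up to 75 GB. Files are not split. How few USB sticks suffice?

Total = 70 + 65 + 65 + 60 + 50 + 45 + 40 + 30 + 30 + 30 + 25 + 10 + 10 = 530 GB.
Lower bound: ⌈530/75⌉ = 8 USB sticks.
A packing using 8 USB sticks:
  USB stick 1: 70 = 70
  USB stick 2: 65 + 10 = 75
  USB stick 3: 65 + 10 = 75
  USB stick 4: 60 = 60
  USB stick 5: 50 + 25 = 75
  USB stick 6: 45 + 30 = 75
  USB stick 7: 40 + 30 = 70
  USB stick 8: 30 = 30
This matches the lower bound, so 8 is optimal.

8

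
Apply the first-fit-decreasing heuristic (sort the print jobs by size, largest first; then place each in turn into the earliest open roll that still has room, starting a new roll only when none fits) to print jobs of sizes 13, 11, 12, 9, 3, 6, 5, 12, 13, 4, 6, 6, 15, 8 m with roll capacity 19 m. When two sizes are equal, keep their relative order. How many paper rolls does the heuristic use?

Sorted descending: 15, 13, 13, 12, 12, 11, 9, 8, 6, 6, 6, 5, 4, 3.
  15 → roll 1 (new)  [load 15/19]
  13 → roll 2 (new)  [load 13/19]
  13 → roll 3 (new)  [load 13/19]
  12 → roll 4 (new)  [load 12/19]
  12 → roll 5 (new)  [load 12/19]
  11 → roll 6 (new)  [load 11/19]
  9 → roll 7 (new)  [load 9/19]
  8 → roll 6  [load 19/19]
  6 → roll 2  [load 19/19]
  6 → roll 3  [load 19/19]
  6 → roll 4  [load 18/19]
  5 → roll 5  [load 17/19]
  4 → roll 1  [load 19/19]
  3 → roll 7  [load 12/19]
7 paper rolls opened.

7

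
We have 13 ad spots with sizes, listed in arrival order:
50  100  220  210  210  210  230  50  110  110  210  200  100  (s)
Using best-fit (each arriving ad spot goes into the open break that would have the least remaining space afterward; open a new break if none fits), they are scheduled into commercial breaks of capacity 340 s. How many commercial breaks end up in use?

  50 → break 1 (new)  [load 50/340]
  100 → break 1  [load 150/340]
  220 → break 2 (new)  [load 220/340]
  210 → break 3 (new)  [load 210/340]
  210 → break 4 (new)  [load 210/340]
  210 → break 5 (new)  [load 210/340]
  230 → break 6 (new)  [load 230/340]
  50 → break 6  [load 280/340]
  110 → break 2  [load 330/340]
  110 → break 3  [load 320/340]
  210 → break 7 (new)  [load 210/340]
  200 → break 8 (new)  [load 200/340]
  100 → break 4  [load 310/340]
8 commercial breaks opened.

8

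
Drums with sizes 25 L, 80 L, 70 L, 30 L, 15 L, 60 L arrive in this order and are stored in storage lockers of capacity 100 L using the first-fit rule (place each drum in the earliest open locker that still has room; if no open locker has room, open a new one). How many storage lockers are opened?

3

  25 → locker 1 (new)  [load 25/100]
  80 → locker 2 (new)  [load 80/100]
  70 → locker 1  [load 95/100]
  30 → locker 3 (new)  [load 30/100]
  15 → locker 2  [load 95/100]
  60 → locker 3  [load 90/100]
3 storage lockers opened.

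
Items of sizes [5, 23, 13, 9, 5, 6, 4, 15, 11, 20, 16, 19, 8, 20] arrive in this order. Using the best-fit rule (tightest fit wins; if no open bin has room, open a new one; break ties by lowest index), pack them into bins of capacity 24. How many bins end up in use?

  5 → bin 1 (new)  [load 5/24]
  23 → bin 2 (new)  [load 23/24]
  13 → bin 1  [load 18/24]
  9 → bin 3 (new)  [load 9/24]
  5 → bin 1  [load 23/24]
  6 → bin 3  [load 15/24]
  4 → bin 3  [load 19/24]
  15 → bin 4 (new)  [load 15/24]
  11 → bin 5 (new)  [load 11/24]
  20 → bin 6 (new)  [load 20/24]
  16 → bin 7 (new)  [load 16/24]
  19 → bin 8 (new)  [load 19/24]
  8 → bin 7  [load 24/24]
  20 → bin 9 (new)  [load 20/24]
9 bins opened.

9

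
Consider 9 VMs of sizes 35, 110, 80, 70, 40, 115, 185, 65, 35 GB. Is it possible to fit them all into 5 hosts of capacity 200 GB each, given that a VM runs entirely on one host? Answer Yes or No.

Yes

A valid assignment using 4 hosts:
  host 1: 185 = 185
  host 2: 115 + 80 = 195
  host 3: 110 + 70 = 180
  host 4: 65 + 40 + 35 + 35 = 175
That uses only 4 ≤ 5, so 5 hosts are enough.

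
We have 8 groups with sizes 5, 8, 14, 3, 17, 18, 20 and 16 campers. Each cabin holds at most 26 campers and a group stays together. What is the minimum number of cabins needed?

5

Total = 20 + 18 + 17 + 16 + 14 + 8 + 5 + 3 = 101 campers.
Lower bound: ⌈101/26⌉ = 4 cabins.
Also, 5 groups each exceed 13 campers, and no two of those can share a cabin, so at least 5 cabins are needed.
A packing using 5 cabins:
  cabin 1: 20 + 5 = 25
  cabin 2: 18 + 8 = 26
  cabin 3: 17 + 3 = 20
  cabin 4: 16 = 16
  cabin 5: 14 = 14
This matches the lower bound, so 5 is optimal.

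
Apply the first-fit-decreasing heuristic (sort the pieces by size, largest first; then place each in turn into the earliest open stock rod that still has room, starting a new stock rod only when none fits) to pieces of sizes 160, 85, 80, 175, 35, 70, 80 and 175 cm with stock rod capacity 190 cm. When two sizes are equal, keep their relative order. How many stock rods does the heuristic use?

Sorted descending: 175, 175, 160, 85, 80, 80, 70, 35.
  175 → stock rod 1 (new)  [load 175/190]
  175 → stock rod 2 (new)  [load 175/190]
  160 → stock rod 3 (new)  [load 160/190]
  85 → stock rod 4 (new)  [load 85/190]
  80 → stock rod 4  [load 165/190]
  80 → stock rod 5 (new)  [load 80/190]
  70 → stock rod 5  [load 150/190]
  35 → stock rod 5  [load 185/190]
5 stock rods opened.

5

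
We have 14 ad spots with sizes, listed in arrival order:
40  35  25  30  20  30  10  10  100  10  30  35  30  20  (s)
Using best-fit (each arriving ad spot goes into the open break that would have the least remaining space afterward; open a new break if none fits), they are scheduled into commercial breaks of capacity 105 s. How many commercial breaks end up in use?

  40 → break 1 (new)  [load 40/105]
  35 → break 1  [load 75/105]
  25 → break 1  [load 100/105]
  30 → break 2 (new)  [load 30/105]
  20 → break 2  [load 50/105]
  30 → break 2  [load 80/105]
  10 → break 2  [load 90/105]
  10 → break 2  [load 100/105]
  100 → break 3 (new)  [load 100/105]
  10 → break 4 (new)  [load 10/105]
  30 → break 4  [load 40/105]
  35 → break 4  [load 75/105]
  30 → break 4  [load 105/105]
  20 → break 5 (new)  [load 20/105]
5 commercial breaks opened.

5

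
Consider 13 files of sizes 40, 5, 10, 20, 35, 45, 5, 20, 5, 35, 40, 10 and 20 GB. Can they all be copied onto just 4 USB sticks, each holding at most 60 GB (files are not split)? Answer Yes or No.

Total = 290 GB; ⌈290/60⌉ = 5.
At least 5 USB sticks are required, but only 4 are allowed.

No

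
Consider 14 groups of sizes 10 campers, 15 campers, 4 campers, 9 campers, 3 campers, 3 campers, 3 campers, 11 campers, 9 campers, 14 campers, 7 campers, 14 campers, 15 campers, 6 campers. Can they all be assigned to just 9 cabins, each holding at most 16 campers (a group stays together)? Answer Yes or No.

A valid assignment using 9 cabins:
  cabin 1: 15 = 15
  cabin 2: 15 = 15
  cabin 3: 14 = 14
  cabin 4: 14 = 14
  cabin 5: 11 + 4 = 15
  cabin 6: 10 + 6 = 16
  cabin 7: 9 + 7 = 16
  cabin 8: 9 + 3 + 3 = 15
  cabin 9: 3 = 3
Every load is within 16 campers, so 9 cabins suffice.

Yes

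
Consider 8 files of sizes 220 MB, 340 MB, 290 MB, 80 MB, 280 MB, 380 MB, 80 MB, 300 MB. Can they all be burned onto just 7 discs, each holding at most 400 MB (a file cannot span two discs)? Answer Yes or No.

A valid assignment using 6 discs:
  disc 1: 380 = 380
  disc 2: 340 = 340
  disc 3: 300 + 80 = 380
  disc 4: 290 + 80 = 370
  disc 5: 280 = 280
  disc 6: 220 = 220
That uses only 6 ≤ 7, so 7 discs are enough.

Yes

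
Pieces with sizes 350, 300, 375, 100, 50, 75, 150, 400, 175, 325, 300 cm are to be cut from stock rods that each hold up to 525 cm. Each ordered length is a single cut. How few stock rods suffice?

Total = 400 + 375 + 350 + 325 + 300 + 300 + 175 + 150 + 100 + 75 + 50 = 2600 cm.
Lower bound: ⌈2600/525⌉ = 5 stock rods.
Also, 6 pieces each exceed 525/2 cm, and no two of those can share a stock rod, so at least 6 stock rods are needed.
A packing using 6 stock rods:
  stock rod 1: 400 + 100 = 500
  stock rod 2: 375 + 150 = 525
  stock rod 3: 350 + 175 = 525
  stock rod 4: 325 + 75 + 50 = 450
  stock rod 5: 300 = 300
  stock rod 6: 300 = 300
This matches the lower bound, so 6 is optimal.

6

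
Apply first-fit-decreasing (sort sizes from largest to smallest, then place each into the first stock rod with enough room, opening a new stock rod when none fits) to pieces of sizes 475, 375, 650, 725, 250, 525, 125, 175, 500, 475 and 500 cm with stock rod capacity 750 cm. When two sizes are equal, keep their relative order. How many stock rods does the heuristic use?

8

Sorted descending: 725, 650, 525, 500, 500, 475, 475, 375, 250, 175, 125.
  725 → stock rod 1 (new)  [load 725/750]
  650 → stock rod 2 (new)  [load 650/750]
  525 → stock rod 3 (new)  [load 525/750]
  500 → stock rod 4 (new)  [load 500/750]
  500 → stock rod 5 (new)  [load 500/750]
  475 → stock rod 6 (new)  [load 475/750]
  475 → stock rod 7 (new)  [load 475/750]
  375 → stock rod 8 (new)  [load 375/750]
  250 → stock rod 4  [load 750/750]
  175 → stock rod 3  [load 700/750]
  125 → stock rod 5  [load 625/750]
8 stock rods opened.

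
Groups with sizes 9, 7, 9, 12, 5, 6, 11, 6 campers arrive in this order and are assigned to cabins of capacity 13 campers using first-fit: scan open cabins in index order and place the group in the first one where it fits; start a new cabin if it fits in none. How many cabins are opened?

6

  9 → cabin 1 (new)  [load 9/13]
  7 → cabin 2 (new)  [load 7/13]
  9 → cabin 3 (new)  [load 9/13]
  12 → cabin 4 (new)  [load 12/13]
  5 → cabin 2  [load 12/13]
  6 → cabin 5 (new)  [load 6/13]
  11 → cabin 6 (new)  [load 11/13]
  6 → cabin 5  [load 12/13]
6 cabins opened.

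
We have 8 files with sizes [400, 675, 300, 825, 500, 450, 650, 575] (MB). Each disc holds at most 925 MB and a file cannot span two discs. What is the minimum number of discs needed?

Total = 825 + 675 + 650 + 575 + 500 + 450 + 400 + 300 = 4375 MB.
Lower bound: ⌈4375/925⌉ = 5 discs.
A packing using 6 discs:
  disc 1: 825 = 825
  disc 2: 675 = 675
  disc 3: 650 = 650
  disc 4: 575 + 300 = 875
  disc 5: 500 + 400 = 900
  disc 6: 450 = 450
No arrangement into 5 discs stays within capacity, so 6 is optimal.

6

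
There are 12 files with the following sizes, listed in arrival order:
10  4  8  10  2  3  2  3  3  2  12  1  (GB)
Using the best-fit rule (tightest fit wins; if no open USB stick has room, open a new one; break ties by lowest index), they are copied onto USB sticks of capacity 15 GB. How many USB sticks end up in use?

4

  10 → USB stick 1 (new)  [load 10/15]
  4 → USB stick 1  [load 14/15]
  8 → USB stick 2 (new)  [load 8/15]
  10 → USB stick 3 (new)  [load 10/15]
  2 → USB stick 3  [load 12/15]
  3 → USB stick 3  [load 15/15]
  2 → USB stick 2  [load 10/15]
  3 → USB stick 2  [load 13/15]
  3 → USB stick 4 (new)  [load 3/15]
  2 → USB stick 2  [load 15/15]
  12 → USB stick 4  [load 15/15]
  1 → USB stick 1  [load 15/15]
4 USB sticks opened.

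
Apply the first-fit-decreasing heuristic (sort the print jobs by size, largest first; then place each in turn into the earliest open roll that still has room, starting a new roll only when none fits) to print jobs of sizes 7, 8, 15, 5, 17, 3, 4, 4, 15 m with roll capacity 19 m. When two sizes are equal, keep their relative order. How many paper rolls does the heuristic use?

Sorted descending: 17, 15, 15, 8, 7, 5, 4, 4, 3.
  17 → roll 1 (new)  [load 17/19]
  15 → roll 2 (new)  [load 15/19]
  15 → roll 3 (new)  [load 15/19]
  8 → roll 4 (new)  [load 8/19]
  7 → roll 4  [load 15/19]
  5 → roll 5 (new)  [load 5/19]
  4 → roll 2  [load 19/19]
  4 → roll 3  [load 19/19]
  3 → roll 4  [load 18/19]
5 paper rolls opened.

5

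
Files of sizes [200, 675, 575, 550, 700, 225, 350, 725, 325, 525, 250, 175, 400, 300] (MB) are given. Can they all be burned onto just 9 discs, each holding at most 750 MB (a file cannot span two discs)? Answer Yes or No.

Yes

A valid assignment using 9 discs:
  disc 1: 725 = 725
  disc 2: 700 = 700
  disc 3: 675 = 675
  disc 4: 575 + 175 = 750
  disc 5: 550 + 200 = 750
  disc 6: 525 + 225 = 750
  disc 7: 400 + 350 = 750
  disc 8: 325 + 300 = 625
  disc 9: 250 = 250
Every load is within 750 MB, so 9 discs suffice.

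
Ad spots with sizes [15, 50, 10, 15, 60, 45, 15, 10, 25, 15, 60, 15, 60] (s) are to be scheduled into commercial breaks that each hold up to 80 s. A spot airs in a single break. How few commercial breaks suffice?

Total = 60 + 60 + 60 + 50 + 45 + 25 + 15 + 15 + 15 + 15 + 15 + 10 + 10 = 395 s.
Lower bound: ⌈395/80⌉ = 5 commercial breaks.
A packing using 6 commercial breaks:
  break 1: 60 + 15 = 75
  break 2: 60 + 15 = 75
  break 3: 60 + 15 = 75
  break 4: 50 + 25 = 75
  break 5: 45 + 15 + 15 = 75
  break 6: 10 + 10 = 20
No arrangement into 5 commercial breaks stays within capacity, so 6 is optimal.

6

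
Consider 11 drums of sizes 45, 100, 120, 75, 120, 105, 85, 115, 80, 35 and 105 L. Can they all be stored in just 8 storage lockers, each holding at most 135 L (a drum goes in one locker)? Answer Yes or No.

No

Total = 985 L; ⌈985/135⌉ = 8.
9 drums each exceed half the capacity and cannot share a locker, forcing at least 9 storage lockers.
At least 9 storage lockers are required, but only 8 are allowed.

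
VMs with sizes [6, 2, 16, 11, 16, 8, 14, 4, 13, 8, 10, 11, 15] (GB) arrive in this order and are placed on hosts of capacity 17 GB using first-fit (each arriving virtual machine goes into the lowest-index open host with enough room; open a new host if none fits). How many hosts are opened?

  6 → host 1 (new)  [load 6/17]
  2 → host 1  [load 8/17]
  16 → host 2 (new)  [load 16/17]
  11 → host 3 (new)  [load 11/17]
  16 → host 4 (new)  [load 16/17]
  8 → host 1  [load 16/17]
  14 → host 5 (new)  [load 14/17]
  4 → host 3  [load 15/17]
  13 → host 6 (new)  [load 13/17]
  8 → host 7 (new)  [load 8/17]
  10 → host 8 (new)  [load 10/17]
  11 → host 9 (new)  [load 11/17]
  15 → host 10 (new)  [load 15/17]
10 hosts opened.

10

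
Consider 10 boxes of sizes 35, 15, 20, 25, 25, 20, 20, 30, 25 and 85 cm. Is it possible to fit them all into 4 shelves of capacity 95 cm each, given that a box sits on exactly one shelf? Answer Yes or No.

A valid assignment using 4 shelves:
  shelf 1: 85 = 85
  shelf 2: 35 + 30 + 25 = 90
  shelf 3: 25 + 25 + 20 + 20 = 90
  shelf 4: 20 + 15 = 35
Every load is within 95 cm, so 4 shelves suffice.

Yes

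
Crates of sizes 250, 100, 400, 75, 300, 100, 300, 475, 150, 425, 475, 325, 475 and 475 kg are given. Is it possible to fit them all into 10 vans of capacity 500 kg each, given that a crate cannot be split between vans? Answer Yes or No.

Yes

A valid assignment using 10 vans:
  van 1: 475 = 475
  van 2: 475 = 475
  van 3: 475 = 475
  van 4: 475 = 475
  van 5: 425 + 75 = 500
  van 6: 400 + 100 = 500
  van 7: 325 + 150 = 475
  van 8: 300 + 100 = 400
  van 9: 300 = 300
  van 10: 250 = 250
Every load is within 500 kg, so 10 vans suffice.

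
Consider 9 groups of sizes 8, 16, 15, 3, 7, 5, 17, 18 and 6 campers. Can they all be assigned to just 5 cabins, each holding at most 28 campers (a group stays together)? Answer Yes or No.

A valid assignment using 4 cabins:
  cabin 1: 18 + 8 = 26
  cabin 2: 17 + 7 + 3 = 27
  cabin 3: 16 + 6 + 5 = 27
  cabin 4: 15 = 15
That uses only 4 ≤ 5, so 5 cabins are enough.

Yes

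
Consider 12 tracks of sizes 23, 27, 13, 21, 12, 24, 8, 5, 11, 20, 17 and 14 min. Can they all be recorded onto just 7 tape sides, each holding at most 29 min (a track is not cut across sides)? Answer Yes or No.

No

Total = 195 min; ⌈195/29⌉ = 7.
The bound of 7 does not rule out 7, but exhaustive search shows no assignment into 7 tape sides of capacity 29 min exists — the minimum is 8.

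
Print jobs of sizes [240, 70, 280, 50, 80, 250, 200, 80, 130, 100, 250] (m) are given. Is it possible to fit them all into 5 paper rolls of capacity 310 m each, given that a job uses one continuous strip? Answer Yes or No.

Total = 1730 m; ⌈1730/310⌉ = 6.
At least 6 paper rolls are required, but only 5 are allowed.

No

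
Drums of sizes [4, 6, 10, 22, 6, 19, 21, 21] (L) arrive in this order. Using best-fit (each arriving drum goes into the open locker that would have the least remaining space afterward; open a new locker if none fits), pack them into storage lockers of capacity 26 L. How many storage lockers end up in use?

  4 → locker 1 (new)  [load 4/26]
  6 → locker 1  [load 10/26]
  10 → locker 1  [load 20/26]
  22 → locker 2 (new)  [load 22/26]
  6 → locker 1  [load 26/26]
  19 → locker 3 (new)  [load 19/26]
  21 → locker 4 (new)  [load 21/26]
  21 → locker 5 (new)  [load 21/26]
5 storage lockers opened.

5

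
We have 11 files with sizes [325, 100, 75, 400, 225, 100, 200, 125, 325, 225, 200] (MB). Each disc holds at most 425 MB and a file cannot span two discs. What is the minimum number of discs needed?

Total = 400 + 325 + 325 + 225 + 225 + 200 + 200 + 125 + 100 + 100 + 75 = 2300 MB.
Lower bound: ⌈2300/425⌉ = 6 discs.
A packing using 6 discs:
  disc 1: 400 = 400
  disc 2: 325 + 100 = 425
  disc 3: 325 + 100 = 425
  disc 4: 225 + 200 = 425
  disc 5: 225 + 200 = 425
  disc 6: 125 + 75 = 200
This matches the lower bound, so 6 is optimal.

6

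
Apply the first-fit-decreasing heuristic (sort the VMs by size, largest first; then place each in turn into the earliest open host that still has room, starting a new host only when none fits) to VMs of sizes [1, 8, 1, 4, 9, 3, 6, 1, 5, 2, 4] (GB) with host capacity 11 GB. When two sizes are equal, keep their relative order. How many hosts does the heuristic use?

4

Sorted descending: 9, 8, 6, 5, 4, 4, 3, 2, 1, 1, 1.
  9 → host 1 (new)  [load 9/11]
  8 → host 2 (new)  [load 8/11]
  6 → host 3 (new)  [load 6/11]
  5 → host 3  [load 11/11]
  4 → host 4 (new)  [load 4/11]
  4 → host 4  [load 8/11]
  3 → host 2  [load 11/11]
  2 → host 1  [load 11/11]
  1 → host 4  [load 9/11]
  1 → host 4  [load 10/11]
  1 → host 4  [load 11/11]
4 hosts opened.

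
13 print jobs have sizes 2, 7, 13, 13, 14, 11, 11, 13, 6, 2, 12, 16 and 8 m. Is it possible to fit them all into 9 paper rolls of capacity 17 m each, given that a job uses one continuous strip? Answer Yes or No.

Yes

A valid assignment using 9 paper rolls:
  roll 1: 16 = 16
  roll 2: 14 + 2 = 16
  roll 3: 13 + 2 = 15
  roll 4: 13 = 13
  roll 5: 13 = 13
  roll 6: 12 = 12
  roll 7: 11 + 6 = 17
  roll 8: 11 = 11
  roll 9: 8 + 7 = 15
Every load is within 17 m, so 9 paper rolls suffice.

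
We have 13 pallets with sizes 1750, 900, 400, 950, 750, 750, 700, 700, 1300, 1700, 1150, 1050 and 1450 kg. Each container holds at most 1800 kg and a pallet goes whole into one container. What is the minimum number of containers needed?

Total = 1750 + 1700 + 1450 + 1300 + 1150 + 1050 + 950 + 900 + 750 + 750 + 700 + 700 + 400 = 13550 kg.
Lower bound: ⌈13550/1800⌉ = 8 containers.
A packing using 9 containers:
  container 1: 1750 = 1750
  container 2: 1700 = 1700
  container 3: 1450 = 1450
  container 4: 1300 + 400 = 1700
  container 5: 1150 = 1150
  container 6: 1050 + 750 = 1800
  container 7: 950 + 750 = 1700
  container 8: 900 + 700 = 1600
  container 9: 700 = 700
No arrangement into 8 containers stays within capacity, so 9 is optimal.

9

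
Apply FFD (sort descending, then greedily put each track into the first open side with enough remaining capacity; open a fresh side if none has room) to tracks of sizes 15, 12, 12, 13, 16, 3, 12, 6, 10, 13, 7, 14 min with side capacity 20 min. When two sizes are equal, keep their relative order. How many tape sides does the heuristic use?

Sorted descending: 16, 15, 14, 13, 13, 12, 12, 12, 10, 7, 6, 3.
  16 → side 1 (new)  [load 16/20]
  15 → side 2 (new)  [load 15/20]
  14 → side 3 (new)  [load 14/20]
  13 → side 4 (new)  [load 13/20]
  13 → side 5 (new)  [load 13/20]
  12 → side 6 (new)  [load 12/20]
  12 → side 7 (new)  [load 12/20]
  12 → side 8 (new)  [load 12/20]
  10 → side 9 (new)  [load 10/20]
  7 → side 4  [load 20/20]
  6 → side 3  [load 20/20]
  3 → side 1  [load 19/20]
9 tape sides opened.

9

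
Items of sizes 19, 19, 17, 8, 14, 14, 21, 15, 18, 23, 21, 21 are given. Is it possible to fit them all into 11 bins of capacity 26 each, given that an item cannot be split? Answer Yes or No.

A valid assignment using 11 bins:
  bin 1: 23 = 23
  bin 2: 21 = 21
  bin 3: 21 = 21
  bin 4: 21 = 21
  bin 5: 19 = 19
  bin 6: 19 = 19
  bin 7: 18 + 8 = 26
  bin 8: 17 = 17
  bin 9: 15 = 15
  bin 10: 14 = 14
  bin 11: 14 = 14
Every load is within 26, so 11 bins suffice.

Yes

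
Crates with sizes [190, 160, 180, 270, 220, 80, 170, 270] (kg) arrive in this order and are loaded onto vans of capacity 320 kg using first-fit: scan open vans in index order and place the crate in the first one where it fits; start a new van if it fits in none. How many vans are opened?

  190 → van 1 (new)  [load 190/320]
  160 → van 2 (new)  [load 160/320]
  180 → van 3 (new)  [load 180/320]
  270 → van 4 (new)  [load 270/320]
  220 → van 5 (new)  [load 220/320]
  80 → van 1  [load 270/320]
  170 → van 6 (new)  [load 170/320]
  270 → van 7 (new)  [load 270/320]
7 vans opened.

7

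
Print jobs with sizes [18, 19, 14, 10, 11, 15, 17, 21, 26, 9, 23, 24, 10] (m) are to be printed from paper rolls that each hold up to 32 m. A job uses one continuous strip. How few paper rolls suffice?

Total = 26 + 24 + 23 + 21 + 19 + 18 + 17 + 15 + 14 + 11 + 10 + 10 + 9 = 217 m.
Lower bound: ⌈217/32⌉ = 7 paper rolls.
A packing using 8 paper rolls:
  roll 1: 26 = 26
  roll 2: 24 = 24
  roll 3: 23 + 9 = 32
  roll 4: 21 + 11 = 32
  roll 5: 19 + 10 = 29
  roll 6: 18 + 14 = 32
  roll 7: 17 + 15 = 32
  roll 8: 10 = 10
No arrangement into 7 paper rolls stays within capacity, so 8 is optimal.

8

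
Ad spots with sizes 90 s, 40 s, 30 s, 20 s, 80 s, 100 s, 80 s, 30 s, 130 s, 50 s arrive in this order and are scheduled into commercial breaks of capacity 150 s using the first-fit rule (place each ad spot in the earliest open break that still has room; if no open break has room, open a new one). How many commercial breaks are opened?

5

  90 → break 1 (new)  [load 90/150]
  40 → break 1  [load 130/150]
  30 → break 2 (new)  [load 30/150]
  20 → break 1  [load 150/150]
  80 → break 2  [load 110/150]
  100 → break 3 (new)  [load 100/150]
  80 → break 4 (new)  [load 80/150]
  30 → break 2  [load 140/150]
  130 → break 5 (new)  [load 130/150]
  50 → break 3  [load 150/150]
5 commercial breaks opened.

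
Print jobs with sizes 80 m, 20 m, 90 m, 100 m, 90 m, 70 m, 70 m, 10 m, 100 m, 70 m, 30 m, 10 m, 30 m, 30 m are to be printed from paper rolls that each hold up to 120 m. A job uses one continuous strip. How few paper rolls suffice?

Total = 100 + 100 + 90 + 90 + 80 + 70 + 70 + 70 + 30 + 30 + 30 + 20 + 10 + 10 = 800 m.
Lower bound: ⌈800/120⌉ = 7 paper rolls.
Also, 8 print jobs each exceed 60 m, and no two of those can share a roll, so at least 8 paper rolls are needed.
A packing using 8 paper rolls:
  roll 1: 100 + 20 = 120
  roll 2: 100 + 10 + 10 = 120
  roll 3: 90 + 30 = 120
  roll 4: 90 + 30 = 120
  roll 5: 80 + 30 = 110
  roll 6: 70 = 70
  roll 7: 70 = 70
  roll 8: 70 = 70
This matches the lower bound, so 8 is optimal.

8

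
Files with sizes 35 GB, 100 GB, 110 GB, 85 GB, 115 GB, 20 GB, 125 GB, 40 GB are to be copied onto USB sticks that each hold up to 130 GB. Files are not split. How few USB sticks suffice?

6

Total = 125 + 115 + 110 + 100 + 85 + 40 + 35 + 20 = 630 GB.
Lower bound: ⌈630/130⌉ = 5 USB sticks.
A packing using 6 USB sticks:
  USB stick 1: 125 = 125
  USB stick 2: 115 = 115
  USB stick 3: 110 + 20 = 130
  USB stick 4: 100 = 100
  USB stick 5: 85 + 40 = 125
  USB stick 6: 35 = 35
No arrangement into 5 USB sticks stays within capacity, so 6 is optimal.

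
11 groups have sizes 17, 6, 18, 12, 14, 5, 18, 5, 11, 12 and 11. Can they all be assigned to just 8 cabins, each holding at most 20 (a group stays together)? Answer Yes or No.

Yes

A valid assignment using 8 cabins:
  cabin 1: 18 = 18
  cabin 2: 18 = 18
  cabin 3: 17 = 17
  cabin 4: 14 + 6 = 20
  cabin 5: 12 + 5 = 17
  cabin 6: 12 + 5 = 17
  cabin 7: 11 = 11
  cabin 8: 11 = 11
Every load is within 20, so 8 cabins suffice.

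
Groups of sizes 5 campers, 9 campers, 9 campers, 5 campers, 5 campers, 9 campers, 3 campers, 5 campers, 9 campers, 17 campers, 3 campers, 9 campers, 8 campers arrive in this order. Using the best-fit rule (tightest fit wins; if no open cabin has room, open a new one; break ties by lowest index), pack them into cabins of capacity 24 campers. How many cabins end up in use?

  5 → cabin 1 (new)  [load 5/24]
  9 → cabin 1  [load 14/24]
  9 → cabin 1  [load 23/24]
  5 → cabin 2 (new)  [load 5/24]
  5 → cabin 2  [load 10/24]
  9 → cabin 2  [load 19/24]
  3 → cabin 2  [load 22/24]
  5 → cabin 3 (new)  [load 5/24]
  9 → cabin 3  [load 14/24]
  17 → cabin 4 (new)  [load 17/24]
  3 → cabin 4  [load 20/24]
  9 → cabin 3  [load 23/24]
  8 → cabin 5 (new)  [load 8/24]
5 cabins opened.

5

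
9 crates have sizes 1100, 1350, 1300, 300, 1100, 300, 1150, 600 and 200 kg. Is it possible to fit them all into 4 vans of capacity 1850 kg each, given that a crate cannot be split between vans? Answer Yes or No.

No

Total = 7400 kg; ⌈7400/1850⌉ = 4.
5 crates each exceed half the capacity and cannot share a van, forcing at least 5 vans.
At least 5 vans are required, but only 4 are allowed.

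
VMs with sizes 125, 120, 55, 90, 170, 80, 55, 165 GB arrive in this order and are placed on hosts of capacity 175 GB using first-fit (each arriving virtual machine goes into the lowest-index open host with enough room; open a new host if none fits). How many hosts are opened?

6

  125 → host 1 (new)  [load 125/175]
  120 → host 2 (new)  [load 120/175]
  55 → host 2  [load 175/175]
  90 → host 3 (new)  [load 90/175]
  170 → host 4 (new)  [load 170/175]
  80 → host 3  [load 170/175]
  55 → host 5 (new)  [load 55/175]
  165 → host 6 (new)  [load 165/175]
6 hosts opened.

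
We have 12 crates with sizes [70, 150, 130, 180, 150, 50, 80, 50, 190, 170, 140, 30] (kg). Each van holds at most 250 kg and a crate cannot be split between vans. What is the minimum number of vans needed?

Total = 190 + 180 + 170 + 150 + 150 + 140 + 130 + 80 + 70 + 50 + 50 + 30 = 1390 kg.
Lower bound: ⌈1390/250⌉ = 6 vans.
Also, 7 crates each exceed 125 kg, and no two of those can share a van, so at least 7 vans are needed.
A packing using 7 vans:
  van 1: 190 + 50 = 240
  van 2: 180 + 70 = 250
  van 3: 170 + 80 = 250
  van 4: 150 + 50 + 30 = 230
  van 5: 150 = 150
  van 6: 140 = 140
  van 7: 130 = 130
This matches the lower bound, so 7 is optimal.

7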